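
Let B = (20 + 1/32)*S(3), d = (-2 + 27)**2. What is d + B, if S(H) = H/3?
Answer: 20641/32 ≈ 645.03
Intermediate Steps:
d = 625 (d = 25**2 = 625)
S(H) = H/3 (S(H) = H*(1/3) = H/3)
B = 641/32 (B = (20 + 1/32)*((1/3)*3) = (20 + 1/32)*1 = (641/32)*1 = 641/32 ≈ 20.031)
d + B = 625 + 641/32 = 20641/32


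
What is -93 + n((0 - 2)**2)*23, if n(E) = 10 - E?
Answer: 45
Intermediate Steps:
-93 + n((0 - 2)**2)*23 = -93 + (10 - (0 - 2)**2)*23 = -93 + (10 - 1*(-2)**2)*23 = -93 + (10 - 1*4)*23 = -93 + (10 - 4)*23 = -93 + 6*23 = -93 + 138 = 45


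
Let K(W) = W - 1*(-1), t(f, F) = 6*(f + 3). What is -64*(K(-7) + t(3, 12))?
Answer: -1920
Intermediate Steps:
t(f, F) = 18 + 6*f (t(f, F) = 6*(3 + f) = 18 + 6*f)
K(W) = 1 + W (K(W) = W + 1 = 1 + W)
-64*(K(-7) + t(3, 12)) = -64*((1 - 7) + (18 + 6*3)) = -64*(-6 + (18 + 18)) = -64*(-6 + 36) = -64*30 = -1920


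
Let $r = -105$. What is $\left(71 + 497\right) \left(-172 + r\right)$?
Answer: $-157336$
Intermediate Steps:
$\left(71 + 497\right) \left(-172 + r\right) = \left(71 + 497\right) \left(-172 - 105\right) = 568 \left(-277\right) = -157336$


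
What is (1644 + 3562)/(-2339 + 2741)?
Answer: 2603/201 ≈ 12.950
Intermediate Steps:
(1644 + 3562)/(-2339 + 2741) = 5206/402 = 5206*(1/402) = 2603/201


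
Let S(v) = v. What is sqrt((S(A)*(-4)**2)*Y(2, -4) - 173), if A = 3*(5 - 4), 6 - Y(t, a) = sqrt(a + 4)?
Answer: sqrt(115) ≈ 10.724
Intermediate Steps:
Y(t, a) = 6 - sqrt(4 + a) (Y(t, a) = 6 - sqrt(a + 4) = 6 - sqrt(4 + a))
A = 3 (A = 3*1 = 3)
sqrt((S(A)*(-4)**2)*Y(2, -4) - 173) = sqrt((3*(-4)**2)*(6 - sqrt(4 - 4)) - 173) = sqrt((3*16)*(6 - sqrt(0)) - 173) = sqrt(48*(6 - 1*0) - 173) = sqrt(48*(6 + 0) - 173) = sqrt(48*6 - 173) = sqrt(288 - 173) = sqrt(115)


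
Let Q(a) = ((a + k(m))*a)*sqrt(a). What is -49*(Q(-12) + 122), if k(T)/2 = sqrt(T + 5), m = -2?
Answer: -5978 + 7056*I - 14112*I*sqrt(3) ≈ -5978.0 - 17387.0*I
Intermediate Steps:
k(T) = 2*sqrt(5 + T) (k(T) = 2*sqrt(T + 5) = 2*sqrt(5 + T))
Q(a) = a**(3/2)*(a + 2*sqrt(3)) (Q(a) = ((a + 2*sqrt(5 - 2))*a)*sqrt(a) = ((a + 2*sqrt(3))*a)*sqrt(a) = (a*(a + 2*sqrt(3)))*sqrt(a) = a**(3/2)*(a + 2*sqrt(3)))
-49*(Q(-12) + 122) = -49*((-12)**(3/2)*(-12 + 2*sqrt(3)) + 122) = -49*((-24*I*sqrt(3))*(-12 + 2*sqrt(3)) + 122) = -49*(-24*I*sqrt(3)*(-12 + 2*sqrt(3)) + 122) = -49*(122 - 24*I*sqrt(3)*(-12 + 2*sqrt(3))) = -5978 + 1176*I*sqrt(3)*(-12 + 2*sqrt(3))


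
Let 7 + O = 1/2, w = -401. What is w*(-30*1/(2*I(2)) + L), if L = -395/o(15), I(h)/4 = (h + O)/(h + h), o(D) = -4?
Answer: -491225/12 ≈ -40935.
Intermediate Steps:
O = -13/2 (O = -7 + 1/2 = -7 + ½ = -13/2 ≈ -6.5000)
I(h) = 2*(-13/2 + h)/h (I(h) = 4*((h - 13/2)/(h + h)) = 4*((-13/2 + h)/((2*h))) = 4*((-13/2 + h)*(1/(2*h))) = 4*((-13/2 + h)/(2*h)) = 2*(-13/2 + h)/h)
L = 395/4 (L = -395/(-4) = -395*(-¼) = 395/4 ≈ 98.750)
w*(-30*1/(2*I(2)) + L) = -401*(-30*1/(2*(2 - 13/2)) + 395/4) = -401*(-30/(2*(-9/2)) + 395/4) = -401*(-30/(-9) + 395/4) = -401*(-30*(-⅑) + 395/4) = -401*(10/3 + 395/4) = -401*1225/12 = -491225/12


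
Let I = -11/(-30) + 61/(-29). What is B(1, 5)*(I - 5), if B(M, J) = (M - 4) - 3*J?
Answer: 17583/145 ≈ 121.26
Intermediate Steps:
B(M, J) = -4 + M - 3*J (B(M, J) = (-4 + M) - 3*J = -4 + M - 3*J)
I = -1511/870 (I = -11*(-1/30) + 61*(-1/29) = 11/30 - 61/29 = -1511/870 ≈ -1.7368)
B(1, 5)*(I - 5) = (-4 + 1 - 3*5)*(-1511/870 - 5) = (-4 + 1 - 15)*(-5861/870) = -18*(-5861/870) = 17583/145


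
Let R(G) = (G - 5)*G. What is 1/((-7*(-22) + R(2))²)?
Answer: 1/21904 ≈ 4.5654e-5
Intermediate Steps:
R(G) = G*(-5 + G) (R(G) = (-5 + G)*G = G*(-5 + G))
1/((-7*(-22) + R(2))²) = 1/((-7*(-22) + 2*(-5 + 2))²) = 1/((154 + 2*(-3))²) = 1/((154 - 6)²) = 1/(148²) = 1/21904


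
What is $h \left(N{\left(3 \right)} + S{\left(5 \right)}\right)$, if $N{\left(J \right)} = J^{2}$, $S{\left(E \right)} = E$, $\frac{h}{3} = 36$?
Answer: $1512$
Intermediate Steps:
$h = 108$ ($h = 3 \cdot 36 = 108$)
$h \left(N{\left(3 \right)} + S{\left(5 \right)}\right) = 108 \left(3^{2} + 5\right) = 108 \left(9 + 5\right) = 108 \cdot 14 = 1512$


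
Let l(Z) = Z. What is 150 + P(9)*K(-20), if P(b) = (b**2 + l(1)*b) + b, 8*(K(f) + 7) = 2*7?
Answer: -1479/4 ≈ -369.75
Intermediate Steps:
K(f) = -21/4 (K(f) = -7 + (2*7)/8 = -7 + (1/8)*14 = -7 + 7/4 = -21/4)
P(b) = b**2 + 2*b (P(b) = (b**2 + 1*b) + b = (b**2 + b) + b = (b + b**2) + b = b**2 + 2*b)
150 + P(9)*K(-20) = 150 + (9*(2 + 9))*(-21/4) = 150 + (9*11)*(-21/4) = 150 + 99*(-21/4) = 150 - 2079/4 = -1479/4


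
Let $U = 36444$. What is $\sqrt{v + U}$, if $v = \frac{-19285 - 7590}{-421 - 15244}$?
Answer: $\frac{\sqrt{357739809791}}{3133} \approx 190.91$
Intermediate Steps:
$v = \frac{5375}{3133}$ ($v = - \frac{26875}{-15665} = \left(-26875\right) \left(- \frac{1}{15665}\right) = \frac{5375}{3133} \approx 1.7156$)
$\sqrt{v + U} = \sqrt{\frac{5375}{3133} + 36444} = \sqrt{\frac{114184427}{3133}} = \frac{\sqrt{357739809791}}{3133}$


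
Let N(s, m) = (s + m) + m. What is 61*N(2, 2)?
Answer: 366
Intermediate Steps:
N(s, m) = s + 2*m (N(s, m) = (m + s) + m = s + 2*m)
61*N(2, 2) = 61*(2 + 2*2) = 61*(2 + 4) = 61*6 = 366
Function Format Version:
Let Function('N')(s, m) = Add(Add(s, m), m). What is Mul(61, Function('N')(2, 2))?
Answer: 366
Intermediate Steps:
Function('N')(s, m) = Add(s, Mul(2, m)) (Function('N')(s, m) = Add(Add(m, s), m) = Add(s, Mul(2, m)))
Mul(61, Function('N')(2, 2)) = Mul(61, Add(2, Mul(2, 2))) = Mul(61, Add(2, 4)) = Mul(61, 6) = 366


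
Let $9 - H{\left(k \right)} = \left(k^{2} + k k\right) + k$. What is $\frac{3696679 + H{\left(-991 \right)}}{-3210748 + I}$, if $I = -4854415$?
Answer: $- \frac{1733517}{8065163} \approx -0.21494$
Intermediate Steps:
$H{\left(k \right)} = 9 - k - 2 k^{2}$ ($H{\left(k \right)} = 9 - \left(\left(k^{2} + k k\right) + k\right) = 9 - \left(\left(k^{2} + k^{2}\right) + k\right) = 9 - \left(2 k^{2} + k\right) = 9 - \left(k + 2 k^{2}\right) = 9 - k - 2 k^{2}$)
$\frac{3696679 + H{\left(-991 \right)}}{-3210748 + I} = \frac{3696679 - \left(-1000 + 1964162\right)}{-3210748 - 4854415} = \frac{3696679 + \left(9 + 991 - 1964162\right)}{-8065163} = \left(3696679 + \left(9 + 991 - 1964162\right)\right) \left(- \frac{1}{8065163}\right) = \left(3696679 - 1963162\right) \left(- \frac{1}{8065163}\right) = 1733517 \left(- \frac{1}{8065163}\right) = - \frac{1733517}{8065163}$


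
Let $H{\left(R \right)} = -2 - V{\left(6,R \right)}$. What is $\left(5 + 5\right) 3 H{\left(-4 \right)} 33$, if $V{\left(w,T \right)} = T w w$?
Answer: $140580$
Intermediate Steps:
$V{\left(w,T \right)} = T w^{2}$
$H{\left(R \right)} = -2 - 36 R$ ($H{\left(R \right)} = -2 - R 6^{2} = -2 - R 36 = -2 - 36 R$)
$\left(5 + 5\right) 3 H{\left(-4 \right)} 33 = \left(5 + 5\right) 3 \left(-2 - -144\right) 33 = 10 \cdot 3 \left(-2 + 144\right) 33 = 30 \cdot 142 \cdot 33 = 4260 \cdot 33 = 140580$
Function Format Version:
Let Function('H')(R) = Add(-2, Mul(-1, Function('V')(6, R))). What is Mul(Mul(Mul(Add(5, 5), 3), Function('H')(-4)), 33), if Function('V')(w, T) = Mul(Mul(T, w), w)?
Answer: 140580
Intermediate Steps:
Function('V')(w, T) = Mul(T, Pow(w, 2))
Function('H')(R) = Add(-2, Mul(-36, R)) (Function('H')(R) = Add(-2, Mul(-1, Mul(R, Pow(6, 2)))) = Add(-2, Mul(-1, Mul(R, 36))) = Add(-2, Mul(-1, Mul(36, R))) = Add(-2, Mul(-36, R)))
Mul(Mul(Mul(Add(5, 5), 3), Function('H')(-4)), 33) = Mul(Mul(Mul(Add(5, 5), 3), Add(-2, Mul(-36, -4))), 33) = Mul(Mul(Mul(10, 3), Add(-2, 144)), 33) = Mul(Mul(30, 142), 33) = Mul(4260, 33) = 140580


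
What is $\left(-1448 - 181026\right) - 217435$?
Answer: $-399909$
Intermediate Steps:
$\left(-1448 - 181026\right) - 217435 = -182474 - 217435 = -399909$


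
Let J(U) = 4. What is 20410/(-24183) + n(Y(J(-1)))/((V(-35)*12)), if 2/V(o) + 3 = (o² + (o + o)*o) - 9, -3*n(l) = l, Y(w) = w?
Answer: -9883301/48366 ≈ -204.34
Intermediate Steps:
n(l) = -l/3
V(o) = 2/(-12 + 3*o²) (V(o) = 2/(-3 + ((o² + (o + o)*o) - 9)) = 2/(-3 + ((o² + (2*o)*o) - 9)) = 2/(-3 + ((o² + 2*o²) - 9)) = 2/(-3 + (3*o² - 9)) = 2/(-3 + (-9 + 3*o²)) = 2/(-12 + 3*o²))
20410/(-24183) + n(Y(J(-1)))/((V(-35)*12)) = 20410/(-24183) + (-⅓*4)/(((2/(3*(-4 + (-35)²)))*12)) = 20410*(-1/24183) - 4/(3*((2/(3*(-4 + 1225)))*12)) = -20410/24183 - 4/(3*(((⅔)/1221)*12)) = -20410/24183 - 4/(3*(((⅔)*(1/1221))*12)) = -20410/24183 - 4/(3*((2/3663)*12)) = -20410/24183 - 4/(3*8/1221) = -20410/24183 - 4/3*1221/8 = -20410/24183 - 407/2 = -9883301/48366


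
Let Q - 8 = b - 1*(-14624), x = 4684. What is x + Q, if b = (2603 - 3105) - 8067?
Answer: 10747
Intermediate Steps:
b = -8569 (b = -502 - 8067 = -8569)
Q = 6063 (Q = 8 + (-8569 - 1*(-14624)) = 8 + (-8569 + 14624) = 8 + 6055 = 6063)
x + Q = 4684 + 6063 = 10747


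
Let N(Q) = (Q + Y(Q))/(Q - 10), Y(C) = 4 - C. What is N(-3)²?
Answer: 16/169 ≈ 0.094675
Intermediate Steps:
N(Q) = 4/(-10 + Q) (N(Q) = (Q + (4 - Q))/(Q - 10) = 4/(-10 + Q))
N(-3)² = (4/(-10 - 3))² = (4/(-13))² = (4*(-1/13))² = (-4/13)² = 16/169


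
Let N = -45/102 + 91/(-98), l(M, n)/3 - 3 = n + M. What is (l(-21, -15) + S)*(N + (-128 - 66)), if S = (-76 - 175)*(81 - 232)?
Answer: -878858698/119 ≈ -7.3854e+6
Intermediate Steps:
l(M, n) = 9 + 3*M + 3*n (l(M, n) = 9 + 3*(n + M) = 9 + 3*(M + n) = 9 + (3*M + 3*n) = 9 + 3*M + 3*n)
N = -163/119 (N = -45*1/102 + 91*(-1/98) = -15/34 - 13/14 = -163/119 ≈ -1.3697)
S = 37901 (S = -251*(-151) = 37901)
(l(-21, -15) + S)*(N + (-128 - 66)) = ((9 + 3*(-21) + 3*(-15)) + 37901)*(-163/119 + (-128 - 66)) = ((9 - 63 - 45) + 37901)*(-163/119 - 194) = (-99 + 37901)*(-23249/119) = 37802*(-23249/119) = -878858698/119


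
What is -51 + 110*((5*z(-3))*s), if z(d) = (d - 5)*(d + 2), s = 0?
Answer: -51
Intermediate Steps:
z(d) = (-5 + d)*(2 + d)
-51 + 110*((5*z(-3))*s) = -51 + 110*((5*(-10 + (-3)² - 3*(-3)))*0) = -51 + 110*((5*(-10 + 9 + 9))*0) = -51 + 110*((5*8)*0) = -51 + 110*(40*0) = -51 + 110*0 = -51 + 0 = -51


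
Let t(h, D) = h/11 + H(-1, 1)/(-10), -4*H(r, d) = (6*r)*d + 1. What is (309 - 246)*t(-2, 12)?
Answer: -1701/88 ≈ -19.330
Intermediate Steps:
H(r, d) = -¼ - 3*d*r/2 (H(r, d) = -((6*r)*d + 1)/4 = -(6*d*r + 1)/4 = -(1 + 6*d*r)/4 = -¼ - 3*d*r/2)
t(h, D) = -⅛ + h/11 (t(h, D) = h/11 + (-¼ - 3/2*1*(-1))/(-10) = h*(1/11) + (-¼ + 3/2)*(-⅒) = h/11 + (5/4)*(-⅒) = h/11 - ⅛ = -⅛ + h/11)
(309 - 246)*t(-2, 12) = (309 - 246)*(-⅛ + (1/11)*(-2)) = 63*(-⅛ - 2/11) = 63*(-27/88) = -1701/88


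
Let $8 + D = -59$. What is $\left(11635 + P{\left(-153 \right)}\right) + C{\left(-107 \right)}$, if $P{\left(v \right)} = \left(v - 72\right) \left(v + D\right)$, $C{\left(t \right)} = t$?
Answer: $61028$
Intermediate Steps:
$D = -67$ ($D = -8 - 59 = -67$)
$P{\left(v \right)} = \left(-72 + v\right) \left(-67 + v\right)$ ($P{\left(v \right)} = \left(v - 72\right) \left(v - 67\right) = \left(-72 + v\right) \left(-67 + v\right)$)
$\left(11635 + P{\left(-153 \right)}\right) + C{\left(-107 \right)} = \left(11635 + \left(4824 + \left(-153\right)^{2} - -21267\right)\right) - 107 = \left(11635 + \left(4824 + 23409 + 21267\right)\right) - 107 = \left(11635 + 49500\right) - 107 = 61135 - 107 = 61028$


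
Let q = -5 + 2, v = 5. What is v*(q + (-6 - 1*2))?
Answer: -55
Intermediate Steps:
q = -3
v*(q + (-6 - 1*2)) = 5*(-3 + (-6 - 1*2)) = 5*(-3 + (-6 - 2)) = 5*(-3 - 8) = 5*(-11) = -55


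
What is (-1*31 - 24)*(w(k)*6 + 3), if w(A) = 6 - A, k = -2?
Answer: -2805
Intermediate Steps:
(-1*31 - 24)*(w(k)*6 + 3) = (-1*31 - 24)*((6 - 1*(-2))*6 + 3) = (-31 - 24)*((6 + 2)*6 + 3) = -55*(8*6 + 3) = -55*(48 + 3) = -55*51 = -2805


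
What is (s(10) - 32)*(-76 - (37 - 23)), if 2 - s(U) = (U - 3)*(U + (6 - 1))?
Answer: 12150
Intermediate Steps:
s(U) = 2 - (-3 + U)*(5 + U) (s(U) = 2 - (U - 3)*(U + (6 - 1)) = 2 - (-3 + U)*(U + 5) = 2 - (-3 + U)*(5 + U))
(s(10) - 32)*(-76 - (37 - 23)) = ((17 - 1*10² - 2*10) - 32)*(-76 - (37 - 23)) = ((17 - 1*100 - 20) - 32)*(-76 - 1*14) = ((17 - 100 - 20) - 32)*(-76 - 14) = (-103 - 32)*(-90) = -135*(-90) = 12150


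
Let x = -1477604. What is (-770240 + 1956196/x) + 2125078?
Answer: 500478022989/369401 ≈ 1.3548e+6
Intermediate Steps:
(-770240 + 1956196/x) + 2125078 = (-770240 + 1956196/(-1477604)) + 2125078 = (-770240 + 1956196*(-1/1477604)) + 2125078 = (-770240 - 489049/369401) + 2125078 = -284527915289/369401 + 2125078 = 500478022989/369401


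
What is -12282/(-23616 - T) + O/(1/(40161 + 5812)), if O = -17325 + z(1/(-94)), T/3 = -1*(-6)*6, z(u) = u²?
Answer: -13913566290645433/17468772 ≈ -7.9648e+8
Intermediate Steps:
T = 108 (T = 3*(-1*(-6)*6) = 3*(6*6) = 3*36 = 108)
O = -153083699/8836 (O = -17325 + (1/(-94))² = -17325 + (-1/94)² = -17325 + 1/8836 = -153083699/8836 ≈ -17325.)
-12282/(-23616 - T) + O/(1/(40161 + 5812)) = -12282/(-23616 - 1*108) - 153083699/(8836*(1/(40161 + 5812))) = -12282/(-23616 - 108) - 153083699/(8836*(1/45973)) = -12282/(-23724) - 153083699/(8836*1/45973) = -12282*(-1/23724) - 153083699/8836*45973 = 2047/3954 - 7037716894127/8836 = -13913566290645433/17468772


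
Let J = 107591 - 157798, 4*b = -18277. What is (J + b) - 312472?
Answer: -1468993/4 ≈ -3.6725e+5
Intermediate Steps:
b = -18277/4 (b = (¼)*(-18277) = -18277/4 ≈ -4569.3)
J = -50207
(J + b) - 312472 = (-50207 - 18277/4) - 312472 = -219105/4 - 312472 = -1468993/4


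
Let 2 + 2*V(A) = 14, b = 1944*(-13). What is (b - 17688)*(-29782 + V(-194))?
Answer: 1279176960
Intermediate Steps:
b = -25272
V(A) = 6 (V(A) = -1 + (1/2)*14 = -1 + 7 = 6)
(b - 17688)*(-29782 + V(-194)) = (-25272 - 17688)*(-29782 + 6) = -42960*(-29776) = 1279176960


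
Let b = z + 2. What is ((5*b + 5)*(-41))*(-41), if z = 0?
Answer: 25215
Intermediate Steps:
b = 2 (b = 0 + 2 = 2)
((5*b + 5)*(-41))*(-41) = ((5*2 + 5)*(-41))*(-41) = ((10 + 5)*(-41))*(-41) = (15*(-41))*(-41) = -615*(-41) = 25215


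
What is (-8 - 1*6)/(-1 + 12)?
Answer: -14/11 ≈ -1.2727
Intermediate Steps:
(-8 - 1*6)/(-1 + 12) = (-8 - 6)/11 = (1/11)*(-14) = -14/11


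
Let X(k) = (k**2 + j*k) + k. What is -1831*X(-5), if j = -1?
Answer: -45775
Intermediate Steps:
X(k) = k**2 (X(k) = (k**2 - k) + k = k**2)
-1831*X(-5) = -1831*(-5)**2 = -1831*25 = -45775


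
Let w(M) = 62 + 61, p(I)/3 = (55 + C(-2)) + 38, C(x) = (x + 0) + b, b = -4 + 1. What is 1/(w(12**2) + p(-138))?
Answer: 1/387 ≈ 0.0025840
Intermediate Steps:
b = -3
C(x) = -3 + x (C(x) = (x + 0) - 3 = x - 3 = -3 + x)
p(I) = 264 (p(I) = 3*((55 + (-3 - 2)) + 38) = 3*((55 - 5) + 38) = 3*(50 + 38) = 3*88 = 264)
w(M) = 123
1/(w(12**2) + p(-138)) = 1/(123 + 264) = 1/387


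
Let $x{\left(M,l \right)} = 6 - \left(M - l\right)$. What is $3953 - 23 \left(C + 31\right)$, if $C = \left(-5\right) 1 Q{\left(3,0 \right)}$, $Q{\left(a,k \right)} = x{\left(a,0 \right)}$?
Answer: $3585$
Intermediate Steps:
$x{\left(M,l \right)} = 6 + l - M$ ($x{\left(M,l \right)} = 6 - \left(M - l\right) = 6 + l - M$)
$Q{\left(a,k \right)} = 6 - a$ ($Q{\left(a,k \right)} = 6 + 0 - a = 6 - a$)
$C = -15$ ($C = \left(-5\right) 1 \left(6 - 3\right) = - 5 \left(6 - 3\right) = \left(-5\right) 3 = -15$)
$3953 - 23 \left(C + 31\right) = 3953 - 23 \left(-15 + 31\right) = 3953 - 368 = 3585$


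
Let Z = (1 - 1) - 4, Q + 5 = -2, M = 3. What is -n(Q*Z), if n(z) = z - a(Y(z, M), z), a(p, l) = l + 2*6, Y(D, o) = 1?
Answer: 12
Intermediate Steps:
Q = -7 (Q = -5 - 2 = -7)
a(p, l) = 12 + l (a(p, l) = l + 12 = 12 + l)
Z = -4 (Z = 0 - 4 = -4)
n(z) = -12 (n(z) = z - (12 + z) = z + (-12 - z) = -12)
-n(Q*Z) = -1*(-12) = 12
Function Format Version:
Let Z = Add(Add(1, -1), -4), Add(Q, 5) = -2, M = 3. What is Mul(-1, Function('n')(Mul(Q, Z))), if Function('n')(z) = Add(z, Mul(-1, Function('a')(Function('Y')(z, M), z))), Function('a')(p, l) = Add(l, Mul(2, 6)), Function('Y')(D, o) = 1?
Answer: 12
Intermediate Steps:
Q = -7 (Q = Add(-5, -2) = -7)
Function('a')(p, l) = Add(12, l) (Function('a')(p, l) = Add(l, 12) = Add(12, l))
Z = -4 (Z = Add(0, -4) = -4)
Function('n')(z) = -12 (Function('n')(z) = Add(z, Mul(-1, Add(12, z))) = Add(z, Add(-12, Mul(-1, z))) = -12)
Mul(-1, Function('n')(Mul(Q, Z))) = Mul(-1, -12) = 12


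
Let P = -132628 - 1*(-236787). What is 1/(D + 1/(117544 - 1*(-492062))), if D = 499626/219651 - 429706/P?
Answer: -4648983070285818/8604542063637041 ≈ -0.54029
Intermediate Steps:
P = 104159 (P = -132628 + 236787 = 104159)
D = -14114936024/7626209503 (D = 499626/219651 - 429706/104159 = 499626*(1/219651) - 429706*1/104159 = 166542/73217 - 429706/104159 = -14114936024/7626209503 ≈ -1.8508)
1/(D + 1/(117544 - 1*(-492062))) = 1/(-14114936024/7626209503 + 1/(117544 - 1*(-492062))) = 1/(-14114936024/7626209503 + 1/(117544 + 492062)) = 1/(-14114936024/7626209503 + 1/609606) = 1/(-8604542063637041/4648983070285818) = -4648983070285818/8604542063637041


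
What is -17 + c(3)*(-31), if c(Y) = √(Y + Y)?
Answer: -17 - 31*√6 ≈ -92.934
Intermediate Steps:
c(Y) = √2*√Y (c(Y) = √(2*Y) = √2*√Y)
-17 + c(3)*(-31) = -17 + (√2*√3)*(-31) = -17 + √6*(-31) = -17 - 31*√6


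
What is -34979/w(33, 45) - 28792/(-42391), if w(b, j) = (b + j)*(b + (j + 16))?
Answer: -1271691845/310810812 ≈ -4.0915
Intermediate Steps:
w(b, j) = (b + j)*(16 + b + j) (w(b, j) = (b + j)*(b + (16 + j)) = (b + j)*(16 + b + j))
-34979/w(33, 45) - 28792/(-42391) = -34979/(33**2 + 45**2 + 16*33 + 16*45 + 2*33*45) - 28792/(-42391) = -34979/(1089 + 2025 + 528 + 720 + 2970) - 28792*(-1/42391) = -34979/7332 + 28792/42391 = -1271691845/310810812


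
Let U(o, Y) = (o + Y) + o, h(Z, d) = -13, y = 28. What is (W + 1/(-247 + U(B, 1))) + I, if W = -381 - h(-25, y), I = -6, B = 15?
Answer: -80785/216 ≈ -374.00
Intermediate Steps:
U(o, Y) = Y + 2*o (U(o, Y) = (Y + o) + o = Y + 2*o)
W = -368 (W = -381 - 1*(-13) = -381 + 13 = -368)
(W + 1/(-247 + U(B, 1))) + I = (-368 + 1/(-247 + (1 + 2*15))) - 6 = (-368 + 1/(-247 + (1 + 30))) - 6 = (-368 + 1/(-247 + 31)) - 6 = (-368 + 1/(-216)) - 6 = (-368 - 1/216) - 6 = -79489/216 - 6 = -80785/216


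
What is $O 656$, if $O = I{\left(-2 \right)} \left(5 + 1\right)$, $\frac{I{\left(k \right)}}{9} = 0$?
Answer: $0$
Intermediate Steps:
$I{\left(k \right)} = 0$ ($I{\left(k \right)} = 9 \cdot 0 = 0$)
$O = 0$ ($O = 0 \left(5 + 1\right) = 0 \cdot 6 = 0$)
$O 656 = 0 \cdot 656 = 0$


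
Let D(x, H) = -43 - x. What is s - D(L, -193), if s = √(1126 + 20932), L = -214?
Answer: -171 + √22058 ≈ -22.481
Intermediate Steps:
s = √22058 ≈ 148.52
s - D(L, -193) = √22058 - (-43 - 1*(-214)) = √22058 - (-43 + 214) = √22058 - 1*171 = √22058 - 171 = -171 + √22058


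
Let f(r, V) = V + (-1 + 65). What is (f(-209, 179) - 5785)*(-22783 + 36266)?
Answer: -74722786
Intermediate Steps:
f(r, V) = 64 + V (f(r, V) = V + 64 = 64 + V)
(f(-209, 179) - 5785)*(-22783 + 36266) = ((64 + 179) - 5785)*(-22783 + 36266) = (243 - 5785)*13483 = -5542*13483 = -74722786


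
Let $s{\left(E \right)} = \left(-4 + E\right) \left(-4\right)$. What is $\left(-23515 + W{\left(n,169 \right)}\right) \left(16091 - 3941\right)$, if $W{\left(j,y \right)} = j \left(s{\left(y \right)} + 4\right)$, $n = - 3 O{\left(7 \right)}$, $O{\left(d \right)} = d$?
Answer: $-118328850$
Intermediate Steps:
$n = -21$ ($n = \left(-3\right) 7 = -21$)
$s{\left(E \right)} = 16 - 4 E$
$W{\left(j,y \right)} = j \left(20 - 4 y\right)$ ($W{\left(j,y \right)} = j \left(\left(16 - 4 y\right) + 4\right) = j \left(20 - 4 y\right)$)
$\left(-23515 + W{\left(n,169 \right)}\right) \left(16091 - 3941\right) = \left(-23515 + 4 \left(-21\right) \left(5 - 169\right)\right) \left(16091 - 3941\right) = \left(-23515 + 4 \left(-21\right) \left(5 - 169\right)\right) 12150 = \left(-23515 + 4 \left(-21\right) \left(-164\right)\right) 12150 = \left(-23515 + 13776\right) 12150 = \left(-9739\right) 12150 = -118328850$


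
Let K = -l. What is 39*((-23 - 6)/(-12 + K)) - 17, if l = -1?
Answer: 944/11 ≈ 85.818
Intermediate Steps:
K = 1 (K = -1*(-1) = 1)
39*((-23 - 6)/(-12 + K)) - 17 = 39*((-23 - 6)/(-12 + 1)) - 17 = 39*(-29/(-11)) - 17 = 39*(-29*(-1/11)) - 17 = 39*(29/11) - 17 = 1131/11 - 17 = 944/11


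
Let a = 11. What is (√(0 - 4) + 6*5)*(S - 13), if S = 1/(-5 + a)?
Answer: -385 - 77*I/3 ≈ -385.0 - 25.667*I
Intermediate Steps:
S = ⅙ (S = 1/(-5 + 11) = 1/6 = ⅙ ≈ 0.16667)
(√(0 - 4) + 6*5)*(S - 13) = (√(0 - 4) + 6*5)*(⅙ - 13) = (√(-4) + 30)*(-77/6) = (2*I + 30)*(-77/6) = (30 + 2*I)*(-77/6) = -385 - 77*I/3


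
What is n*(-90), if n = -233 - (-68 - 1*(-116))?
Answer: 25290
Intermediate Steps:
n = -281 (n = -233 - (-68 + 116) = -233 - 1*48 = -233 - 48 = -281)
n*(-90) = -281*(-90) = 25290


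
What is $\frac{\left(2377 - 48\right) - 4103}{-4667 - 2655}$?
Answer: $\frac{887}{3661} \approx 0.24228$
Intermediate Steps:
$\frac{\left(2377 - 48\right) - 4103}{-4667 - 2655} = \frac{2329 - 4103}{-7322} = \left(-1774\right) \left(- \frac{1}{7322}\right) = \frac{887}{3661}$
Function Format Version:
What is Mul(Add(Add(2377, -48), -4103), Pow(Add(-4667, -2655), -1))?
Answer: Rational(887, 3661) ≈ 0.24228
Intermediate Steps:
Mul(Add(Add(2377, -48), -4103), Pow(Add(-4667, -2655), -1)) = Mul(Add(2329, -4103), Pow(-7322, -1)) = Mul(-1774, Rational(-1, 7322)) = Rational(887, 3661)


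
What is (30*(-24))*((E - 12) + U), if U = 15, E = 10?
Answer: -9360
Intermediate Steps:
(30*(-24))*((E - 12) + U) = (30*(-24))*((10 - 12) + 15) = -720*(-2 + 15) = -720*13 = -9360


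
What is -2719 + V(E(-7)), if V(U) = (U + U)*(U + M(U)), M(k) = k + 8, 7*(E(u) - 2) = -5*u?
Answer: -2411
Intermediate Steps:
E(u) = 2 - 5*u/7 (E(u) = 2 + (-5*u)/7 = 2 - 5*u/7)
M(k) = 8 + k
V(U) = 2*U*(8 + 2*U) (V(U) = (U + U)*(U + (8 + U)) = (2*U)*(8 + 2*U) = 2*U*(8 + 2*U))
-2719 + V(E(-7)) = -2719 + 4*(2 - 5/7*(-7))*(4 + (2 - 5/7*(-7))) = -2719 + 4*(2 + 5)*(4 + (2 + 5)) = -2719 + 4*7*(4 + 7) = -2719 + 4*7*11 = -2719 + 308 = -2411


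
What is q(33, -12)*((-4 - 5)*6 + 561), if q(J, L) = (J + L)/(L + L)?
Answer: -3549/8 ≈ -443.63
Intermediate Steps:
q(J, L) = (J + L)/(2*L) (q(J, L) = (J + L)/((2*L)) = (J + L)*(1/(2*L)) = (J + L)/(2*L))
q(33, -12)*((-4 - 5)*6 + 561) = ((½)*(33 - 12)/(-12))*((-4 - 5)*6 + 561) = ((½)*(-1/12)*21)*(-9*6 + 561) = -7*(-54 + 561)/8 = -7/8*507 = -3549/8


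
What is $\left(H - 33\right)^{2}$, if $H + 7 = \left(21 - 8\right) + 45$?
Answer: $324$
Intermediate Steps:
$H = 51$ ($H = -7 + \left(\left(21 - 8\right) + 45\right) = -7 + \left(13 + 45\right) = -7 + 58 = 51$)
$\left(H - 33\right)^{2} = \left(51 - 33\right)^{2} = 18^{2} = 324$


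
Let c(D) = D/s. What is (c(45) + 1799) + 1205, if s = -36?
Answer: 12011/4 ≈ 3002.8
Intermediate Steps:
c(D) = -D/36 (c(D) = D/(-36) = D*(-1/36) = -D/36)
(c(45) + 1799) + 1205 = (-1/36*45 + 1799) + 1205 = (-5/4 + 1799) + 1205 = 7191/4 + 1205 = 12011/4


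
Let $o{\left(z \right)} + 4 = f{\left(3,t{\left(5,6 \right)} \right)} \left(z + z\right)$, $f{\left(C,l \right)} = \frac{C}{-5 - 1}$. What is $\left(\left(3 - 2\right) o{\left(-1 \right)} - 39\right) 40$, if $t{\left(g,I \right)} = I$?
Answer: $-1680$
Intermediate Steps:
$f{\left(C,l \right)} = - \frac{C}{6}$ ($f{\left(C,l \right)} = \frac{C}{-6} = - \frac{C}{6}$)
$o{\left(z \right)} = -4 - z$ ($o{\left(z \right)} = -4 + \left(- \frac{1}{6}\right) 3 \left(z + z\right) = -4 - \frac{2 z}{2} = -4 - z$)
$\left(\left(3 - 2\right) o{\left(-1 \right)} - 39\right) 40 = \left(\left(3 - 2\right) \left(-4 - -1\right) - 39\right) 40 = \left(1 \left(-4 + 1\right) - 39\right) 40 = \left(1 \left(-3\right) - 39\right) 40 = \left(-3 - 39\right) 40 = \left(-42\right) 40 = -1680$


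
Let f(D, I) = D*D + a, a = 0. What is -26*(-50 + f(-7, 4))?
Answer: 26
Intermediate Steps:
f(D, I) = D**2 (f(D, I) = D*D + 0 = D**2 + 0 = D**2)
-26*(-50 + f(-7, 4)) = -26*(-50 + (-7)**2) = -26*(-50 + 49) = -26*(-1) = 26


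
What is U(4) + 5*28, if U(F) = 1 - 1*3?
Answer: 138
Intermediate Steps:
U(F) = -2 (U(F) = 1 - 3 = -2)
U(4) + 5*28 = -2 + 5*28 = -2 + 140 = 138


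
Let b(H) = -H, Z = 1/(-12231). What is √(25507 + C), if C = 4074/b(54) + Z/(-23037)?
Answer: √24926636659164889551/31307283 ≈ 159.47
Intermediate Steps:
Z = -1/12231 ≈ -8.1759e-5
C = -21257645156/281765547 (C = 4074/((-1*54)) - 1/12231/(-23037) = 4074/(-54) - 1/12231*(-1/23037) = 4074*(-1/54) + 1/281765547 = -679/9 + 1/281765547 = -21257645156/281765547 ≈ -75.444)
√(25507 + C) = √(25507 - 21257645156/281765547) = √(7165736162173/281765547) = √24926636659164889551/31307283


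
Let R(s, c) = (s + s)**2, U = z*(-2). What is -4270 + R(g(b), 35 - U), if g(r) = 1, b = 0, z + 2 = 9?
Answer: -4266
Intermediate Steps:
z = 7 (z = -2 + 9 = 7)
U = -14 (U = 7*(-2) = -14)
R(s, c) = 4*s**2 (R(s, c) = (2*s)**2 = 4*s**2)
-4270 + R(g(b), 35 - U) = -4270 + 4*1**2 = -4270 + 4*1 = -4270 + 4 = -4266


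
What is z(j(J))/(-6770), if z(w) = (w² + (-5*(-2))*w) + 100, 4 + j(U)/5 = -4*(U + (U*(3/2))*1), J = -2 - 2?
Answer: -3430/677 ≈ -5.0665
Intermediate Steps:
J = -4
j(U) = -20 - 50*U (j(U) = -20 + 5*(-4*(U + (U*(3/2))*1)) = -20 + 5*(-4*(U + (3*U/2)*1)) = -20 + 5*(-4*(U + 3*U/2)) = -20 + 5*(-10*U) = -20 - 50*U)
z(w) = 100 + w² + 10*w (z(w) = (w² + 10*w) + 100 = 100 + w² + 10*w)
z(j(J))/(-6770) = (100 + (-20 - 50*(-4))² + 10*(-20 - 50*(-4)))/(-6770) = (100 + (-20 + 200)² + 10*(-20 + 200))*(-1/6770) = (100 + 180² + 10*180)*(-1/6770) = (100 + 32400 + 1800)*(-1/6770) = 34300*(-1/6770) = -3430/677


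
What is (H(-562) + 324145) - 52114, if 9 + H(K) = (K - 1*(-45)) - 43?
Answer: 271462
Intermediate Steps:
H(K) = -7 + K (H(K) = -9 + ((K - 1*(-45)) - 43) = -9 + ((K + 45) - 43) = -9 + ((45 + K) - 43) = -9 + (2 + K) = -7 + K)
(H(-562) + 324145) - 52114 = ((-7 - 562) + 324145) - 52114 = (-569 + 324145) - 52114 = 323576 - 52114 = 271462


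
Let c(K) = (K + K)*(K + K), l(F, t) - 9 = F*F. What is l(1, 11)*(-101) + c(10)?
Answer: -610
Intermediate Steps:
l(F, t) = 9 + F**2 (l(F, t) = 9 + F*F = 9 + F**2)
c(K) = 4*K**2 (c(K) = (2*K)*(2*K) = 4*K**2)
l(1, 11)*(-101) + c(10) = (9 + 1**2)*(-101) + 4*10**2 = (9 + 1)*(-101) + 4*100 = 10*(-101) + 400 = -1010 + 400 = -610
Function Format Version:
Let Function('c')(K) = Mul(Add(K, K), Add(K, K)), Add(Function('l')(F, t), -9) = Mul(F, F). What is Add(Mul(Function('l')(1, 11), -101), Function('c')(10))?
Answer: -610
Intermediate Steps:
Function('l')(F, t) = Add(9, Pow(F, 2)) (Function('l')(F, t) = Add(9, Mul(F, F)) = Add(9, Pow(F, 2)))
Function('c')(K) = Mul(4, Pow(K, 2)) (Function('c')(K) = Mul(Mul(2, K), Mul(2, K)) = Mul(4, Pow(K, 2)))
Add(Mul(Function('l')(1, 11), -101), Function('c')(10)) = Add(Mul(Add(9, Pow(1, 2)), -101), Mul(4, Pow(10, 2))) = Add(Mul(Add(9, 1), -101), Mul(4, 100)) = Add(Mul(10, -101), 400) = Add(-1010, 400) = -610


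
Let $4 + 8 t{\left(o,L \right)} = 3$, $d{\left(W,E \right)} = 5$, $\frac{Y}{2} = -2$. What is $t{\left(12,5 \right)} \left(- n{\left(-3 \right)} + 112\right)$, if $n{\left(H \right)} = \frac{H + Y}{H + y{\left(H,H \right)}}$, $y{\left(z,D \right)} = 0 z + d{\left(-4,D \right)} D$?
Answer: $- \frac{2009}{144} \approx -13.951$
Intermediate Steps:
$Y = -4$ ($Y = 2 \left(-2\right) = -4$)
$t{\left(o,L \right)} = - \frac{1}{8}$ ($t{\left(o,L \right)} = - \frac{1}{2} + \frac{1}{8} \cdot 3 = - \frac{1}{2} + \frac{3}{8} = - \frac{1}{8}$)
$y{\left(z,D \right)} = 5 D$ ($y{\left(z,D \right)} = 0 z + 5 D = 0 + 5 D = 5 D$)
$n{\left(H \right)} = \frac{-4 + H}{6 H}$ ($n{\left(H \right)} = \frac{H - 4}{H + 5 H} = \frac{-4 + H}{6 H}$)
$t{\left(12,5 \right)} \left(- n{\left(-3 \right)} + 112\right) = - \frac{- \frac{-4 - 3}{6 \left(-3\right)} + 112}{8} = - \frac{- \frac{\left(-1\right) \left(-7\right)}{6 \cdot 3} + 112}{8} = - \frac{\left(-1\right) \frac{7}{18} + 112}{8} = - \frac{- \frac{7}{18} + 112}{8} = \left(- \frac{1}{8}\right) \frac{2009}{18} = - \frac{2009}{144}$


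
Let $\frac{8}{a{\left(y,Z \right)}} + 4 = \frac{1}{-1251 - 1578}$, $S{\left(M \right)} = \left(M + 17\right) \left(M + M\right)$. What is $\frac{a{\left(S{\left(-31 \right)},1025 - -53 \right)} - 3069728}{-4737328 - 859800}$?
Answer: $\frac{4342516801}{7917837197} \approx 0.54845$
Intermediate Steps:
$S{\left(M \right)} = 2 M \left(17 + M\right)$ ($S{\left(M \right)} = \left(17 + M\right) 2 M = 2 M \left(17 + M\right)$)
$a{\left(y,Z \right)} = - \frac{22632}{11317}$ ($a{\left(y,Z \right)} = \frac{8}{-4 + \frac{1}{-1251 - 1578}} = \frac{8}{-4 + \frac{1}{-2829}} = \frac{8}{-4 - \frac{1}{2829}} = \frac{8}{- \frac{11317}{2829}} = 8 \left(- \frac{2829}{11317}\right) = - \frac{22632}{11317}$)
$\frac{a{\left(S{\left(-31 \right)},1025 - -53 \right)} - 3069728}{-4737328 - 859800} = \frac{- \frac{22632}{11317} - 3069728}{-4737328 - 859800} = - \frac{34740134408}{11317 \left(-5597128\right)} = \left(- \frac{34740134408}{11317}\right) \left(- \frac{1}{5597128}\right) = \frac{4342516801}{7917837197}$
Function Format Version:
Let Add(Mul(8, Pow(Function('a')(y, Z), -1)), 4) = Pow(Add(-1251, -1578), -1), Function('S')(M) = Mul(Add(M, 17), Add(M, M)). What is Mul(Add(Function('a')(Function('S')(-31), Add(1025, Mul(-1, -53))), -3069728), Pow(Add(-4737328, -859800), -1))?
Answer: Rational(4342516801, 7917837197) ≈ 0.54845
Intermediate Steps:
Function('S')(M) = Mul(2, M, Add(17, M)) (Function('S')(M) = Mul(Add(17, M), Mul(2, M)) = Mul(2, M, Add(17, M)))
Function('a')(y, Z) = Rational(-22632, 11317) (Function('a')(y, Z) = Mul(8, Pow(Add(-4, Pow(Add(-1251, -1578), -1)), -1)) = Mul(8, Pow(Add(-4, Pow(-2829, -1)), -1)) = Mul(8, Pow(Add(-4, Rational(-1, 2829)), -1)) = Mul(8, Pow(Rational(-11317, 2829), -1)) = Mul(8, Rational(-2829, 11317)) = Rational(-22632, 11317))
Mul(Add(Function('a')(Function('S')(-31), Add(1025, Mul(-1, -53))), -3069728), Pow(Add(-4737328, -859800), -1)) = Mul(Add(Rational(-22632, 11317), -3069728), Pow(Add(-4737328, -859800), -1)) = Mul(Rational(-34740134408, 11317), Pow(-5597128, -1)) = Mul(Rational(-34740134408, 11317), Rational(-1, 5597128)) = Rational(4342516801, 7917837197)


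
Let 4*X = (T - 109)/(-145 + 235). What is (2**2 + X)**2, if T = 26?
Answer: 1841449/129600 ≈ 14.209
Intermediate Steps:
X = -83/360 (X = ((26 - 109)/(-145 + 235))/4 = (-83/90)/4 = (-83*1/90)/4 = (1/4)*(-83/90) = -83/360 ≈ -0.23056)
(2**2 + X)**2 = (2**2 - 83/360)**2 = (4 - 83/360)**2 = (1357/360)**2 = 1841449/129600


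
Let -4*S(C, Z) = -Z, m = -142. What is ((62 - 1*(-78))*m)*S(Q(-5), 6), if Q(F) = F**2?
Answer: -29820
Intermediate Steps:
S(C, Z) = Z/4 (S(C, Z) = -(-1)*Z/4 = Z/4)
((62 - 1*(-78))*m)*S(Q(-5), 6) = ((62 - 1*(-78))*(-142))*((1/4)*6) = ((62 + 78)*(-142))*(3/2) = (140*(-142))*(3/2) = -19880*3/2 = -29820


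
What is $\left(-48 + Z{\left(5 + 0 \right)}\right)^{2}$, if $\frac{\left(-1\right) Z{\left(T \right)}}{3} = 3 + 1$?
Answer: $3600$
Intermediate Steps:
$Z{\left(T \right)} = -12$ ($Z{\left(T \right)} = - 3 \left(3 + 1\right) = \left(-3\right) 4 = -12$)
$\left(-48 + Z{\left(5 + 0 \right)}\right)^{2} = \left(-48 - 12\right)^{2} = \left(-60\right)^{2} = 3600$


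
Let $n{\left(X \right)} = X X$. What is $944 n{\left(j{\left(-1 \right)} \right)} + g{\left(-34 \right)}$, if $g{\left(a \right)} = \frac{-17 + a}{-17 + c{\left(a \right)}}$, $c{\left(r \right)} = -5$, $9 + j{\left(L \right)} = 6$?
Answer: $\frac{186963}{22} \approx 8498.3$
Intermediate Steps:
$j{\left(L \right)} = -3$ ($j{\left(L \right)} = -9 + 6 = -3$)
$n{\left(X \right)} = X^{2}$
$g{\left(a \right)} = \frac{17}{22} - \frac{a}{22}$ ($g{\left(a \right)} = \frac{-17 + a}{-17 - 5} = \frac{-17 + a}{-22} = \left(-17 + a\right) \left(- \frac{1}{22}\right) = \frac{17}{22} - \frac{a}{22}$)
$944 n{\left(j{\left(-1 \right)} \right)} + g{\left(-34 \right)} = 944 \left(-3\right)^{2} + \left(\frac{17}{22} - - \frac{17}{11}\right) = 944 \cdot 9 + \left(\frac{17}{22} + \frac{17}{11}\right) = 8496 + \frac{51}{22} = \frac{186963}{22}$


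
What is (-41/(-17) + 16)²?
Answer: 97969/289 ≈ 338.99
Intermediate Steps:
(-41/(-17) + 16)² = (-41*(-1/17) + 16)² = (41/17 + 16)² = (313/17)² = 97969/289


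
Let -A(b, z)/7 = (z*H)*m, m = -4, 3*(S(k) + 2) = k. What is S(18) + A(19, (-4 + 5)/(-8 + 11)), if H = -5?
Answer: -128/3 ≈ -42.667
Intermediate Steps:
S(k) = -2 + k/3
A(b, z) = -140*z (A(b, z) = -7*z*(-5)*(-4) = -7*(-5*z)*(-4) = -140*z)
S(18) + A(19, (-4 + 5)/(-8 + 11)) = (-2 + (1/3)*18) - 140*(-4 + 5)/(-8 + 11) = (-2 + 6) - 140/3 = 4 - 140/3 = -128/3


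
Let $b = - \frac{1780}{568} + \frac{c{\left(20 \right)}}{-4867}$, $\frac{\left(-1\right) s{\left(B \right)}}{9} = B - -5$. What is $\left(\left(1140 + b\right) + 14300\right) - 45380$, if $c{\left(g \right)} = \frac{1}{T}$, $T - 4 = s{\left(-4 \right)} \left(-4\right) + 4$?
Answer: $- \frac{455270617521}{15204508} \approx -29943.0$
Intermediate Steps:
$s{\left(B \right)} = -45 - 9 B$ ($s{\left(B \right)} = - 9 \left(B - -5\right) = - 9 \left(B + 5\right) = - 9 \left(5 + B\right) = -45 - 9 B$)
$T = 44$ ($T = 4 + \left(\left(-45 - -36\right) \left(-4\right) + 4\right) = 4 + \left(\left(-45 + 36\right) \left(-4\right) + 4\right) = 4 + \left(\left(-9\right) \left(-4\right) + 4\right) = 4 + \left(36 + 4\right) = 4 + 40 = 44$)
$c{\left(g \right)} = \frac{1}{44}$
$b = - \frac{47648001}{15204508}$ ($b = - \frac{1780}{568} + \frac{1}{44 \left(-4867\right)} = \left(-1780\right) \frac{1}{568} + \frac{1}{44} \left(- \frac{1}{4867}\right) = - \frac{445}{142} - \frac{1}{214148} = - \frac{47648001}{15204508} \approx -3.1338$)
$\left(\left(1140 + b\right) + 14300\right) - 45380 = \left(\left(1140 - \frac{47648001}{15204508}\right) + 14300\right) - 45380 = \left(\frac{17285491119}{15204508} + 14300\right) - 45380 = \frac{234709955519}{15204508} - 45380 = - \frac{455270617521}{15204508}$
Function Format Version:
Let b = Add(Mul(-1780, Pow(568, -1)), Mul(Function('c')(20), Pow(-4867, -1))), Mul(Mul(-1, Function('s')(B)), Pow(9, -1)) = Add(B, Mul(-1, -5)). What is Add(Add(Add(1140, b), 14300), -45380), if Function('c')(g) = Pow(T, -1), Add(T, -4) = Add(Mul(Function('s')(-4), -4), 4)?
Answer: Rational(-455270617521, 15204508) ≈ -29943.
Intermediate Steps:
Function('s')(B) = Add(-45, Mul(-9, B)) (Function('s')(B) = Mul(-9, Add(B, Mul(-1, -5))) = Mul(-9, Add(B, 5)) = Mul(-9, Add(5, B)) = Add(-45, Mul(-9, B)))
T = 44 (T = Add(4, Add(Mul(Add(-45, Mul(-9, -4)), -4), 4)) = Add(4, Add(Mul(Add(-45, 36), -4), 4)) = Add(4, Add(Mul(-9, -4), 4)) = Add(4, Add(36, 4)) = Add(4, 40) = 44)
Function('c')(g) = Rational(1, 44) (Function('c')(g) = Pow(44, -1) = Rational(1, 44))
b = Rational(-47648001, 15204508) (b = Add(Mul(-1780, Pow(568, -1)), Mul(Rational(1, 44), Pow(-4867, -1))) = Add(Mul(-1780, Rational(1, 568)), Mul(Rational(1, 44), Rational(-1, 4867))) = Add(Rational(-445, 142), Rational(-1, 214148)) = Rational(-47648001, 15204508) ≈ -3.1338)
Add(Add(Add(1140, b), 14300), -45380) = Add(Add(Add(1140, Rational(-47648001, 15204508)), 14300), -45380) = Add(Add(Rational(17285491119, 15204508), 14300), -45380) = Add(Rational(234709955519, 15204508), -45380) = Rational(-455270617521, 15204508)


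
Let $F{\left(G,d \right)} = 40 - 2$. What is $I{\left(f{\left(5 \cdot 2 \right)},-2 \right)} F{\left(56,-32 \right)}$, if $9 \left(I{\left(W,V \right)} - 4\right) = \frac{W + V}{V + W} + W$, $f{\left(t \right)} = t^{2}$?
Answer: $\frac{5206}{9} \approx 578.44$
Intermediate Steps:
$F{\left(G,d \right)} = 38$ ($F{\left(G,d \right)} = 40 - 2 = 38$)
$I{\left(W,V \right)} = \frac{37}{9} + \frac{W}{9}$ ($I{\left(W,V \right)} = 4 + \frac{\frac{W + V}{V + W} + W}{9} = 4 + \frac{\frac{V + W}{V + W} + W}{9} = 4 + \frac{1 + W}{9} = 4 + \left(\frac{1}{9} + \frac{W}{9}\right) = \frac{37}{9} + \frac{W}{9}$)
$I{\left(f{\left(5 \cdot 2 \right)},-2 \right)} F{\left(56,-32 \right)} = \left(\frac{37}{9} + \frac{\left(5 \cdot 2\right)^{2}}{9}\right) 38 = \left(\frac{37}{9} + \frac{10^{2}}{9}\right) 38 = \left(\frac{37}{9} + \frac{1}{9} \cdot 100\right) 38 = \left(\frac{37}{9} + \frac{100}{9}\right) 38 = \frac{137}{9} \cdot 38 = \frac{5206}{9}$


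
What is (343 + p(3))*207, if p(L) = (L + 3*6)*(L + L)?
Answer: 97083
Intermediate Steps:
p(L) = 2*L*(18 + L) (p(L) = (L + 18)*(2*L) = (18 + L)*(2*L) = 2*L*(18 + L))
(343 + p(3))*207 = (343 + 2*3*(18 + 3))*207 = (343 + 2*3*21)*207 = (343 + 126)*207 = 469*207 = 97083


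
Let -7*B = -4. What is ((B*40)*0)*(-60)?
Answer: 0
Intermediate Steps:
B = 4/7 (B = -⅐*(-4) = 4/7 ≈ 0.57143)
((B*40)*0)*(-60) = (((4/7)*40)*0)*(-60) = ((160/7)*0)*(-60) = 0*(-60) = 0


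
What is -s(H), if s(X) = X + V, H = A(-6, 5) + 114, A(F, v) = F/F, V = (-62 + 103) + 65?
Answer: -221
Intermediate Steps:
V = 106 (V = 41 + 65 = 106)
A(F, v) = 1
H = 115 (H = 1 + 114 = 115)
s(X) = 106 + X (s(X) = X + 106 = 106 + X)
-s(H) = -(106 + 115) = -1*221 = -221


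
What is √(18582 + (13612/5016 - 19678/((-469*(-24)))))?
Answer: √6427702665908601/588126 ≈ 136.32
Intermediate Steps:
√(18582 + (13612/5016 - 19678/((-469*(-24))))) = √(18582 + (13612*(1/5016) - 19678/11256)) = √(18582 + (3403/1254 - 19678*1/11256)) = √(18582 + (3403/1254 - 9839/5628)) = √(18582 + 1135663/1176252) = √(21858250327/1176252) = √6427702665908601/588126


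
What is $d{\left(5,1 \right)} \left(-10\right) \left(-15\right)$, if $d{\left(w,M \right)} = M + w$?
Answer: $900$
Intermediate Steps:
$d{\left(5,1 \right)} \left(-10\right) \left(-15\right) = \left(1 + 5\right) \left(-10\right) \left(-15\right) = 6 \left(-10\right) \left(-15\right) = \left(-60\right) \left(-15\right) = 900$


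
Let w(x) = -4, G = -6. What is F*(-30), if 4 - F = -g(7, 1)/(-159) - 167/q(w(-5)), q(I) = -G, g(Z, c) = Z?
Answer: -50545/53 ≈ -953.68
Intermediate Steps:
q(I) = 6 (q(I) = -1*(-6) = 6)
F = 10109/318 (F = 4 - (-1*7/(-159) - 167/6) = 4 - (-7*(-1/159) - 167*⅙) = 4 - (7/159 - 167/6) = 4 - 1*(-8837/318) = 4 + 8837/318 = 10109/318 ≈ 31.789)
F*(-30) = (10109/318)*(-30) = -50545/53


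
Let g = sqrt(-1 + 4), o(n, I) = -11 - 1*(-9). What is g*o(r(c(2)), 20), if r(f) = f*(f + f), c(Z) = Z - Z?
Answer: -2*sqrt(3) ≈ -3.4641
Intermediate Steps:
c(Z) = 0
r(f) = 2*f**2 (r(f) = f*(2*f) = 2*f**2)
o(n, I) = -2 (o(n, I) = -11 + 9 = -2)
g = sqrt(3) ≈ 1.7320
g*o(r(c(2)), 20) = sqrt(3)*(-2) = -2*sqrt(3)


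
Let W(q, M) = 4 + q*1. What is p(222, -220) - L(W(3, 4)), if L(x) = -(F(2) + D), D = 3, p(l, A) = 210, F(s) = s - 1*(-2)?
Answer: 217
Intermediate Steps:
F(s) = 2 + s (F(s) = s + 2 = 2 + s)
W(q, M) = 4 + q
L(x) = -7 (L(x) = -((2 + 2) + 3) = -(4 + 3) = -1*7 = -7)
p(222, -220) - L(W(3, 4)) = 210 - 1*(-7) = 210 + 7 = 217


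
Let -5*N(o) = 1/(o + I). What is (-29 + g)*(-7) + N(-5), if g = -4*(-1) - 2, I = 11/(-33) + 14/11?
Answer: 126663/670 ≈ 189.05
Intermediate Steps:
I = 31/33 (I = 11*(-1/33) + 14*(1/11) = -1/3 + 14/11 = 31/33 ≈ 0.93939)
g = 2 (g = 4 - 2 = 2)
N(o) = -1/(5*(31/33 + o)) (N(o) = -1/(5*(o + 31/33)) = -1/(5*(31/33 + o)))
(-29 + g)*(-7) + N(-5) = (-29 + 2)*(-7) - 33/(155 + 165*(-5)) = -27*(-7) - 33/(155 - 825) = 189 - 33/(-670) = 189 - 33*(-1/670) = 189 + 33/670 = 126663/670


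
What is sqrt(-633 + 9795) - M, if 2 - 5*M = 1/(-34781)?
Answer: -69563/173905 + 3*sqrt(1018) ≈ 95.318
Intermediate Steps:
M = 69563/173905 (M = 2/5 - 1/5/(-34781) = 2/5 - 1/5*(-1/34781) = 2/5 + 1/173905 = 69563/173905 ≈ 0.40001)
sqrt(-633 + 9795) - M = sqrt(-633 + 9795) - 1*69563/173905 = sqrt(9162) - 69563/173905 = 3*sqrt(1018) - 69563/173905 = -69563/173905 + 3*sqrt(1018)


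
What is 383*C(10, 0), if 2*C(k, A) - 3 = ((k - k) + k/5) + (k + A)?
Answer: 5745/2 ≈ 2872.5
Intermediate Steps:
C(k, A) = 3/2 + A/2 + 3*k/5 (C(k, A) = 3/2 + (((k - k) + k/5) + (k + A))/2 = 3/2 + ((0 + k*(⅕)) + (A + k))/2 = 3/2 + ((0 + k/5) + (A + k))/2 = 3/2 + (k/5 + (A + k))/2 = 3/2 + (A + 6*k/5)/2 = 3/2 + (A/2 + 3*k/5) = 3/2 + A/2 + 3*k/5)
383*C(10, 0) = 383*(3/2 + (½)*0 + (⅗)*10) = 383*(3/2 + 0 + 6) = 383*(15/2) = 5745/2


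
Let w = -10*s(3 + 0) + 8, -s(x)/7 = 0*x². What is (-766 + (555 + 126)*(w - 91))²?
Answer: 3282029521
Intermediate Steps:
s(x) = 0 (s(x) = -0*x² = -7*0 = 0)
w = 8 (w = -10*0 + 8 = 0 + 8 = 8)
(-766 + (555 + 126)*(w - 91))² = (-766 + (555 + 126)*(8 - 91))² = (-766 + 681*(-83))² = (-766 - 56523)² = (-57289)² = 3282029521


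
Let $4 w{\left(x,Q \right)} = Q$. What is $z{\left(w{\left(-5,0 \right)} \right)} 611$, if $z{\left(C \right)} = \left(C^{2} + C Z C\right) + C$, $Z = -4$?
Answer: $0$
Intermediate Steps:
$w{\left(x,Q \right)} = \frac{Q}{4}$
$z{\left(C \right)} = C - 3 C^{2}$ ($z{\left(C \right)} = \left(C^{2} + C \left(-4\right) C\right) + C = \left(C^{2} + - 4 C C\right) + C = \left(C^{2} - 4 C^{2}\right) + C = - 3 C^{2} + C = C - 3 C^{2}$)
$z{\left(w{\left(-5,0 \right)} \right)} 611 = \frac{1}{4} \cdot 0 \left(1 - 3 \cdot \frac{1}{4} \cdot 0\right) 611 = 0 \left(1 - 0\right) 611 = 0 \left(1 + 0\right) 611 = 0 \cdot 1 \cdot 611 = 0 \cdot 611 = 0$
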